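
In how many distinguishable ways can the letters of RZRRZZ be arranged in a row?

20

Letter multiplicities in RZRRZZ: R×3, Z×3.
So there are 6! / (3!·3!) = 20 distinguishable arrangements.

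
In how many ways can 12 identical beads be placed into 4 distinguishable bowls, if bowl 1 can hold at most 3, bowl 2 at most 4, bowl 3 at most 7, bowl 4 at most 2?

30

Without the upper bounds there are C(15,3) = 455 ways to split 12 among 4 bowls.
Subtract solutions that violate a single cap (substitute x_i' = x_i − (cap_i+1)): x_1 ≥ 4 gives C(11,3) = 165; x_2 ≥ 5 gives C(10,3) = 120; x_3 ≥ 8 gives C(7,3) = 35; x_4 ≥ 3 gives C(12,3) = 220. Together 540.
Add back pairs where two caps are both exceeded: 20 + 1 + 56 + 0 + 35 + 4 = 116.
Subtract triples: 0 + 1 + 0 + 0 = 1.
By inclusion–exclusion the count is 455 − 540 + 116 − 1 = 30.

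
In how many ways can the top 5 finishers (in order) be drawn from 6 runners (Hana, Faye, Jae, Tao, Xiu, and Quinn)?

There are 6 choices for 1st place, 5 for 2nd, and so on down to 2 for position 5.
That gives 6 × 5 × 4 × 3 × 2 = 720.

720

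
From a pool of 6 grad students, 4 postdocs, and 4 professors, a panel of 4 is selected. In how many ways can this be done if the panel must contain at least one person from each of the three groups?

Total 4-person selections from all 14: C(14,4) = 1001.
Subtract selections that omit an entire group: no grad students → C(8,4) = 70; no postdocs → C(10,4) = 210; no professors → C(10,4) = 210.
Add back selections omitting two groups (i.e. drawn from a single group): C(6,4) + C(4,4) + C(4,4) = 17.
By inclusion–exclusion: 1001 − 490 + 17 = 528.

528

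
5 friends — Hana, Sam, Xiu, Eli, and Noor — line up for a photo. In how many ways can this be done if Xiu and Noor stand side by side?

48

Glue Xiu and Noor into one block (2 internal orders), leaving 4 units to arrange in a row.
So the count is 2·(4)! = 48.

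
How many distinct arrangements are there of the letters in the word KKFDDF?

Letter multiplicities in KKFDDF: D×2, F×2, K×2.
The number of distinct arrangements is 6!/(2!·2!·2!) = 720/8 = 90.

90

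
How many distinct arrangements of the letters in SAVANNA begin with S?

With the first slot taken by S, it remains to arrange the other 6 letters (AVANNA).
Those 6 letters have A appearing 3 times and N appearing twice, giving (6)!/(3!·2!) = 60.

60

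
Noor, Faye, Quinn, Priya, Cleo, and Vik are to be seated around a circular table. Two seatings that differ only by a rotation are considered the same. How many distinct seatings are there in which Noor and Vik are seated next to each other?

Glue Noor and Vik into a block (2 internal orders). Seating 5 units around a circle gives (4)! arrangements.
So 2 × (4)! = 2 × 24 = 48.

48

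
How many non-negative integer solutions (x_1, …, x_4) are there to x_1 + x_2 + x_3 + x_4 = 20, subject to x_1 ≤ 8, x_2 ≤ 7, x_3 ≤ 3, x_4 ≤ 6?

Without the upper bounds there are C(23,3) = 1771 ways to split 20 among 4 variables.
Subtract solutions that violate a single cap (substitute x_i' = x_i − (cap_i+1)): x_1 ≥ 9 gives C(14,3) = 364; x_2 ≥ 8 gives C(15,3) = 455; x_3 ≥ 4 gives C(19,3) = 969; x_4 ≥ 7 gives C(16,3) = 560. Together 2348.
Add back pairs where two caps are both exceeded: 20 + 120 + 35 + 165 + 56 + 220 = 616.
Subtract triples: 0 + 0 + 1 + 4 = 5.
By inclusion–exclusion the count is 1771 − 2348 + 616 − 5 = 34.

34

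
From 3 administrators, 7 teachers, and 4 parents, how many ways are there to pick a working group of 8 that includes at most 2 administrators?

2541

Split by how many administrators are chosen (0 through 2).
Sum: C(3,0)·C(11,8) + C(3,1)·C(11,7) + C(3,2)·C(11,6) = 165 + 990 + 1386 = 2541.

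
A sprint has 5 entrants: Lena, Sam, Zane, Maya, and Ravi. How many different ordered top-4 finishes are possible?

120

This is an ordered selection of 4 from 5: P(5,4).
That gives 5 × 4 × 3 × 2 = 120.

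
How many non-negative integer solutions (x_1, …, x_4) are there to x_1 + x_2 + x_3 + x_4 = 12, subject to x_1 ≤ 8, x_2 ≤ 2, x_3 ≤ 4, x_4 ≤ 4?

By stars and bars, unrestricted non-negative solutions to x_1+…+x_4 = 12 number C(12+3,3) = 455.
Subtract solutions that violate a single cap (substitute x_i' = x_i − (cap_i+1)): x_1 ≥ 9 gives C(6,3) = 20; x_2 ≥ 3 gives C(12,3) = 220; x_3 ≥ 5 gives C(10,3) = 120; x_4 ≥ 5 gives C(10,3) = 120. Together 480.
Add back pairs where two caps are both exceeded: 1 + 0 + 0 + 35 + 35 + 10 = 81.
By inclusion–exclusion the count is 455 − 480 + 81 = 56.

56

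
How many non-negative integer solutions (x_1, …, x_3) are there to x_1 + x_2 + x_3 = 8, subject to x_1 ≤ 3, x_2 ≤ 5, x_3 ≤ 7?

23

Without the upper bounds there are C(10,2) = 45 ways to split 8 among 3 variables.
Subtract solutions that violate a single cap (substitute x_i' = x_i − (cap_i+1)): x_1 ≥ 4 gives C(6,2) = 15; x_2 ≥ 6 gives C(4,2) = 6; x_3 ≥ 8 gives C(2,2) = 1. Together 22.
No two caps can be exceeded simultaneously, so the pair terms are all 0.
By inclusion–exclusion the count is 45 − 22 + 0 = 23.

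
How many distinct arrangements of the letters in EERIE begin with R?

4

Fix R in the first position and arrange the remaining 4 letters.
Those 4 letters have E appearing 3 times, giving (4)!/(3!) = 4.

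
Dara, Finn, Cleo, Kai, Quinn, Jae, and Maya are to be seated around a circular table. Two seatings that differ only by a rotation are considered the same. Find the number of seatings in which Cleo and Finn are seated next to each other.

Glue Cleo and Finn into a block (2 internal orders). Seating 6 units around a circle gives (5)! arrangements.
So 2 × (5)! = 2 × 120 = 240.

240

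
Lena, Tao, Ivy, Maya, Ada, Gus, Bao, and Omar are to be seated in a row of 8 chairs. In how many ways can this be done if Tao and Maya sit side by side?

10080

Glue Tao and Maya into one block (2 internal orders), leaving 7 units to arrange in a row.
So the count is 2·(7)! = 10080.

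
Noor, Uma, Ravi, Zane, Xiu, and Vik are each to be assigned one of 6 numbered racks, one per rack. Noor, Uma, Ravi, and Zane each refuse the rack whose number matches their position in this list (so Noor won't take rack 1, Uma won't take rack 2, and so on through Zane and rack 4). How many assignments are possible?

Let Aᵢ (for 1 ≤ i ≤ 4) be the placements that put person i in their forbidden rack. Any j of these fix j positions, leaving (6−j)! ways to fill the rest, and there are C(4,j) ways to pick which j.
By inclusion–exclusion, the number of valid placements is Σ_{j=0}^{4} (−1)^j C(4,j)·(6−j)!.
Computing: 720 − 480 + 144 − 24 + 2 = 362.

362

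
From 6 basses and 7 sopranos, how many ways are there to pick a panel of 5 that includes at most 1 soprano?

Split by how many sopranos are chosen (0 through 1).
Sum: C(7,0)·C(6,5) + C(7,1)·C(6,4) = 6 + 105 = 111.

111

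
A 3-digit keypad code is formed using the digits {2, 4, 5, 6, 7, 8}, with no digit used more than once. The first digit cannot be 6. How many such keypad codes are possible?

100

The first digit has 6−1 = 5 choices (anything except 6).
The remaining 2 digits are filled from the other 5 symbols without repetition: 5 × 4 = 20.
Total: 5 × 20 = 100.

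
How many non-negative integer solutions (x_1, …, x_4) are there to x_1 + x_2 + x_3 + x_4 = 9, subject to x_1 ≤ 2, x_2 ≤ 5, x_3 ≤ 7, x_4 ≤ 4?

Ignoring the caps, the number of non-negative solutions to x_1+…+x_4 = 9 is C(12,3) = 220.
Subtract solutions that violate a single cap (substitute x_i' = x_i − (cap_i+1)): x_1 ≥ 3 gives C(9,3) = 84; x_2 ≥ 6 gives C(6,3) = 20; x_3 ≥ 8 gives C(4,3) = 4; x_4 ≥ 5 gives C(7,3) = 35. Together 143.
Add back pairs where two caps are both exceeded: 1 + 0 + 4 + 0 + 0 + 0 = 5.
By inclusion–exclusion the count is 220 − 143 + 5 = 82.

82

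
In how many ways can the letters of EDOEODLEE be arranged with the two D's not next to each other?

There are 9!/(4!·2!·2!) = 3780 arrangements of EDOEODLEE in total.
If the two D's are adjacent, glue them into one block, leaving 8 items to arrange: (8)!/(4!·2!) = 840 ways.
Hence 3780 − 840 = 2940.

2940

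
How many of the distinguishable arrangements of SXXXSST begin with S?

With the first slot taken by S, it remains to arrange the other 6 letters (XXXSST).
Those 6 letters have S appearing twice and X appearing 3 times, giving (6)!/(3!·2!) = 60.

60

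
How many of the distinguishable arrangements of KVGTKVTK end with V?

Fix V in the last position and arrange the remaining 7 letters.
Those 7 letters have K appearing 3 times and T appearing twice, giving (7)!/(3!·2!) = 420.

420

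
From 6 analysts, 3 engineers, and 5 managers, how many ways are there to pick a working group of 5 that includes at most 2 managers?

1596

Split by how many managers are chosen (0 through 2).
Sum: C(5,0)·C(9,5) + C(5,1)·C(9,4) + C(5,2)·C(9,3) = 126 + 630 + 840 = 1596.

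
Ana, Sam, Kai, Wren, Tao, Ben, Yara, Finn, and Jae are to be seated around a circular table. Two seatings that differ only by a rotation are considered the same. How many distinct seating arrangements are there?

Seat Ana anywhere (absorbing the rotational symmetry), then permute the other 8: (8)! = 40320.

40320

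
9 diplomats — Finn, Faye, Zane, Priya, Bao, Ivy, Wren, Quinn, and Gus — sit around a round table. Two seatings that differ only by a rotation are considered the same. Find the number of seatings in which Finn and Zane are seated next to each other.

10080

Glue Finn and Zane into a block (2 internal orders). Seating 8 units around a circle gives (7)! arrangements.
So 2 × (7)! = 2 × 5040 = 10080.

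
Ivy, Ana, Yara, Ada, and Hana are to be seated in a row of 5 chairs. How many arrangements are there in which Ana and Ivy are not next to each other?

72

Of the 5! = 120 arrangements, those with Ana and Ivy adjacent number 2 × 4! = 48 (treat the pair as a block with 2 internal orders).
So 120 − 48 = 72 arrangements keep them apart.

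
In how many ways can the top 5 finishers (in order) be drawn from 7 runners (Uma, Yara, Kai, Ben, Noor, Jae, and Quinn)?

There are 7 choices for 1st place, 6 for 2nd, and so on down to 3 for position 5.
That gives 7 × 6 × 5 × 4 × 3 = 2520.

2520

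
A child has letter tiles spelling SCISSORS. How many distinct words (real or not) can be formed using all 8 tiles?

The 8 letters of SCISSORS have repeats: S appearing 4 times.
The number of distinct arrangements is 8!/(4!) = 40320/24 = 1680.

1680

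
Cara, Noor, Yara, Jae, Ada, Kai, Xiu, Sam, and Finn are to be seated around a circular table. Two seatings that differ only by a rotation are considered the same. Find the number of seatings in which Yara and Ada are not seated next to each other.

Without the restriction there are (8)! = 40320 seatings.
Seatings with Yara beside Ada: treat them as a block with 2 internal orders, giving 2 × (7)! = 10080.
Subtracting, 40320 − 10080 = 30240.

30240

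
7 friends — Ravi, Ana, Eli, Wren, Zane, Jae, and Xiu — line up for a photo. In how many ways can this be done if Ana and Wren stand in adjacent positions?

1440

Treat {Ana, Wren} as a single unit. There are 6 units to order, and the pair itself can be ordered 2 ways.
So the count is 2·(6)! = 1440.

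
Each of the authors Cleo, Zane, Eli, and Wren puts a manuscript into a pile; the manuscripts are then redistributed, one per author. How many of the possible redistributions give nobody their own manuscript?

9

This is the derangement count D_4: permutations of 4 items with no fixed point.
By inclusion–exclusion this is Σ_{j=0}^{4} (−1)^j C(4,j)·(4−j)!.
Computing: 24 − 24 + 12 − 4 + 1 = 9.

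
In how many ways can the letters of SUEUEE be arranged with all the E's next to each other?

12

Treat the 3 copies of E as a single block. The multiset to arrange is then {EEE, S, U, U}, 4 items in all.
That gives (4)!/(2!) = 12 arrangements.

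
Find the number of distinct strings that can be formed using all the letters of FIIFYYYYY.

The 9 letters of FIIFYYYYY have repeats: F appearing twice, I appearing twice, and Y appearing 5 times.
The number of distinct arrangements is 9!/(5!·2!·2!) = 362880/480 = 756.

756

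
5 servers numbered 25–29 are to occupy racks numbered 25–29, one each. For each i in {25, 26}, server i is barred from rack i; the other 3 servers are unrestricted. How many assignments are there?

78

Let Aᵢ (for i ∈ {25, 26}) be the placements that put server i in its forbidden rack. Any j of these fix j positions, leaving (5−j)! ways to fill the rest, and there are C(2,j) ways to pick which j.
By inclusion–exclusion, the number of valid placements is Σ_{j=0}^{2} (−1)^j C(2,j)·(5−j)!.
Computing: 120 − 48 + 6 = 78.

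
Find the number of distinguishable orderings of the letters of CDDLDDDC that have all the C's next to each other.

42

Treat the 2 copies of C as a single block. The multiset to arrange is then {CC, D, D, D, D, D, L}, 7 items in all.
That gives (7)!/(5!) = 42 arrangements.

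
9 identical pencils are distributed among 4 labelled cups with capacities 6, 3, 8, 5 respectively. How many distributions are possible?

133

Without the upper bounds there are C(12,3) = 220 ways to split 9 among 4 cups.
Subtract solutions that violate a single cap (substitute x_i' = x_i − (cap_i+1)): x_1 ≥ 7 gives C(5,3) = 10; x_2 ≥ 4 gives C(8,3) = 56; x_3 ≥ 9 gives C(3,3) = 1; x_4 ≥ 6 gives C(6,3) = 20. Together 87.
No two caps can be exceeded simultaneously, so the pair terms are all 0.
By inclusion–exclusion the count is 220 − 87 + 0 = 133.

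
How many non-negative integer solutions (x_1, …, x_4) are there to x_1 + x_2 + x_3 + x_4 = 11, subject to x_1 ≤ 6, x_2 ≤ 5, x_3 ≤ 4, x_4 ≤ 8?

By stars and bars, unrestricted non-negative solutions to x_1+…+x_4 = 11 number C(11+3,3) = 364.
Subtract solutions that violate a single cap (substitute x_i' = x_i − (cap_i+1)): x_1 ≥ 7 gives C(7,3) = 35; x_2 ≥ 6 gives C(8,3) = 56; x_3 ≥ 5 gives C(9,3) = 84; x_4 ≥ 9 gives C(5,3) = 10. Together 185.
Add back pairs where two caps are both exceeded: 0 + 0 + 0 + 1 + 0 + 0 = 1.
By inclusion–exclusion the count is 364 − 185 + 1 = 180.

180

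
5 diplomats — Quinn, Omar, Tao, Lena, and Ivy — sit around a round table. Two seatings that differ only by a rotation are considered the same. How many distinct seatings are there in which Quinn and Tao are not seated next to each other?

Without the restriction there are (4)! = 24 seatings.
Those with Quinn next to Tao: fuse the pair into one unit and seat 4 units around a circle — 2·(3)! = 12.
Subtracting, 24 − 12 = 12.

12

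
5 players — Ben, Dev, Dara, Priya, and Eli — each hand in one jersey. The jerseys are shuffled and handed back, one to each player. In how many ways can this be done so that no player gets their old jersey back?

This is the derangement count D_5: permutations of 5 items with no fixed point.
By inclusion–exclusion this is Σ_{j=0}^{5} (−1)^j C(5,j)·(5−j)!.
Computing: 120 − 120 + 60 − 20 + 5 − 1 = 44.

44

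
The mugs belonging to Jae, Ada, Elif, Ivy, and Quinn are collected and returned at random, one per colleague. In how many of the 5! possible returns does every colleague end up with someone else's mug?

44

This is the derangement count D_5: permutations of 5 items with no fixed point.
By inclusion–exclusion this is Σ_{j=0}^{5} (−1)^j C(5,j)·(5−j)!.
Computing: 120 − 120 + 60 − 20 + 5 − 1 = 44.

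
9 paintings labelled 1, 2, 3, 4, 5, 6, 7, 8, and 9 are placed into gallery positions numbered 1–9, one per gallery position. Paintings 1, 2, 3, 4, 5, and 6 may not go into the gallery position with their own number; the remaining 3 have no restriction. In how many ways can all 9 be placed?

Let Aᵢ (for 1 ≤ i ≤ 6) be the placements that put painting i in its forbidden gallery position. Any j of these fix j positions, leaving (9−j)! ways to fill the rest, and there are C(6,j) ways to pick which j.
By inclusion–exclusion, the number of valid placements is Σ_{j=0}^{6} (−1)^j C(6,j)·(9−j)!.
Computing: 362880 − 241920 + 75600 − 14400 + 1800 − 144 + 6 = 183822.

183822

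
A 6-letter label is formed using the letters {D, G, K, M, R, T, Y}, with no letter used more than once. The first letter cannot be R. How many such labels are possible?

The first letter has 7−1 = 6 choices (anything except R).
The remaining 5 letters are filled from the other 6 symbols without repetition: 6 × 5 × 4 × 3 × 2 = 720.
Total: 6 × 720 = 4320.

4320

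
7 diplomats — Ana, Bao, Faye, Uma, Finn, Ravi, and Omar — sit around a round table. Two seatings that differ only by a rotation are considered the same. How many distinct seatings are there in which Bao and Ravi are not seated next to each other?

All circular seatings of 7 people number (6)! = 720.
Seatings with Bao beside Ravi: treat them as a block with 2 internal orders, giving 2 × (5)! = 240.
Subtracting, 720 − 240 = 480.

480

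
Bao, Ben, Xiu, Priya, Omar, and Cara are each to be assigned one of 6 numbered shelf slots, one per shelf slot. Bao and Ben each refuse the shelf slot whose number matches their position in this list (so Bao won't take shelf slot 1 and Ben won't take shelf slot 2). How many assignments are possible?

504

Let Aᵢ (for i ∈ {1, 2}) be the placements that put person i in their forbidden shelf slot. Any j of these fix j positions, leaving (6−j)! ways to fill the rest, and there are C(2,j) ways to pick which j.
By inclusion–exclusion, the number of valid placements is Σ_{j=0}^{2} (−1)^j C(2,j)·(6−j)!.
Computing: 720 − 240 + 24 = 504.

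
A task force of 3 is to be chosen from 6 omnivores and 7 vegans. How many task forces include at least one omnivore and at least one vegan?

Unrestricted: C(13,3) = 286 ways to pick any 3 of the 13.
Subtract selections that omit an entire group: no omnivores → C(7,3) = 35; no vegans → C(6,3) = 20.
Both groups omitted at once is impossible, so 286 − 55 = 231.

231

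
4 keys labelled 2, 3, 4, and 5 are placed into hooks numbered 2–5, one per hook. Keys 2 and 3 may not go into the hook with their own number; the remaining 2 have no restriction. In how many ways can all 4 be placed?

14

Let Aᵢ (for i ∈ {2, 3}) be the placements that put key i in its forbidden hook. Any j of these fix j positions, leaving (4−j)! ways to fill the rest, and there are C(2,j) ways to pick which j.
By inclusion–exclusion, the number of valid placements is Σ_{j=0}^{2} (−1)^j C(2,j)·(4−j)!.
Computing: 24 − 12 + 2 = 14.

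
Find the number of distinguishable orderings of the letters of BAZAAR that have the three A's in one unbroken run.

Treat the 3 copies of A as a single block. The multiset to arrange is then {AAA, B, R, Z}, 4 items in all.
All 4 items are distinct, so there are (4)! = 24 arrangements.

24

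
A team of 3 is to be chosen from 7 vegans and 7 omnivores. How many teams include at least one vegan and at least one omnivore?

294

Unrestricted: C(14,3) = 364 ways to pick any 3 of the 14.
Selections missing a whole group: no vegans → C(7,3) = 35; no omnivores → C(7,3) = 35.
Both groups omitted at once is impossible, so 364 − 70 = 294.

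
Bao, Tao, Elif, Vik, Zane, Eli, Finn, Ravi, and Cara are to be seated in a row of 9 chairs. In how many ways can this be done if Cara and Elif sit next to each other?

80640

Glue Cara and Elif into one block (2 internal orders), leaving 8 units to arrange in a row.
So the count is 2·(8)! = 80640.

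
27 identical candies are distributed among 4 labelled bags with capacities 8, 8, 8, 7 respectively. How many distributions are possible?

35

Ignoring the caps, the number of non-negative solutions to x_1+…+x_4 = 27 is C(30,3) = 4060.
Subtract solutions that violate a single cap (substitute x_i' = x_i − (cap_i+1)): x_1 ≥ 9 gives C(21,3) = 1330; x_2 ≥ 9 gives C(21,3) = 1330; x_3 ≥ 9 gives C(21,3) = 1330; x_4 ≥ 8 gives C(22,3) = 1540. Together 5530.
Add back pairs where two caps are both exceeded: 220 + 220 + 286 + 220 + 286 + 286 = 1518.
Subtract triples: 1 + 4 + 4 + 4 = 13.
By inclusion–exclusion the count is 4060 − 5530 + 1518 − 13 = 35.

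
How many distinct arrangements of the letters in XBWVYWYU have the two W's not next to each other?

There are 8!/(2!·2!) = 10080 arrangements of XBWVYWYU in total.
If the two W's are adjacent, glue them into one block, leaving 7 items to arrange: (7)!/(2!) = 2520 ways.
Hence 10080 − 2520 = 7560.

7560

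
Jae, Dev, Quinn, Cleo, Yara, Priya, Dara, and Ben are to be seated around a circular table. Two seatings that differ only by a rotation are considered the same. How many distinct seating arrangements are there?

5040

Fix one person's seat to break rotational symmetry; the remaining 7 people can be arranged in (7)! = 5040 ways.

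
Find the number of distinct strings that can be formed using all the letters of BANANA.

The 6 letters of BANANA have repeats: A appearing 3 times and N appearing twice.
Dividing 6! = 720 by 3!·2! = 12 for the repeated letters gives 60.

60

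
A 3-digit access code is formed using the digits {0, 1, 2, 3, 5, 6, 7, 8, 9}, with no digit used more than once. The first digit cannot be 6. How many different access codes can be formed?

The first digit has 9−1 = 8 choices (anything except 6).
The remaining 2 digits are filled from the other 8 symbols without repetition: 8 × 7 = 56.
Total: 8 × 56 = 448.

448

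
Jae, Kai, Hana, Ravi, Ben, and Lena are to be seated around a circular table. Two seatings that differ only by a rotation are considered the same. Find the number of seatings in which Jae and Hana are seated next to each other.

Treat {Jae, Hana} as one unit (2 internal orders) and seat the resulting 5 units around the table: (4)! circular arrangements.
So 2 × (4)! = 2 × 24 = 48.

48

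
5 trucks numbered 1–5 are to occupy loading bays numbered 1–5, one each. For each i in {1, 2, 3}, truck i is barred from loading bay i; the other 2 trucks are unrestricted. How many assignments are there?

64

Let Aᵢ (for i ∈ {1, 2, 3}) be the placements that put truck i in its forbidden loading bay. Any j of these fix j positions, leaving (5−j)! ways to fill the rest, and there are C(3,j) ways to pick which j.
By inclusion–exclusion, the number of valid placements is Σ_{j=0}^{3} (−1)^j C(3,j)·(5−j)!.
Computing: 120 − 72 + 18 − 2 = 64.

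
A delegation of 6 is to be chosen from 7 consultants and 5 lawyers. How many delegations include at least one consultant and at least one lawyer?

917

Unrestricted: C(12,6) = 924 ways to pick any 6 of the 12.
Subtract selections that omit an entire group: no consultants → C(5,6) = 0; no lawyers → C(7,6) = 7.
Both groups omitted at once is impossible, so 924 − 7 = 917.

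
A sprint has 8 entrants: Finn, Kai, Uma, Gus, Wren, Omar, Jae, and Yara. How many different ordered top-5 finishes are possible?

6720

This is an ordered selection of 5 from 8: P(8,5).
That gives 8 × 7 × 6 × 5 × 4 = 6720.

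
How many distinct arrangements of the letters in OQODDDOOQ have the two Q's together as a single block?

280

Treat the 2 copies of Q as a single block. The multiset to arrange is then {QQ, D, D, D, O, O, O, O}, 8 items in all.
That gives (8)!/(4!·3!) = 280 arrangements.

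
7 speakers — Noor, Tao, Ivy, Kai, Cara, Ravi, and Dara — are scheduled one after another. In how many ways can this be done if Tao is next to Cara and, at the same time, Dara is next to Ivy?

Treat {Tao,Cara} as one block (2 orders) and {Dara,Ivy} as another (2 orders).
That leaves 5 units to arrange: 2 × 2 × 5! = 4 × 120 = 480.

480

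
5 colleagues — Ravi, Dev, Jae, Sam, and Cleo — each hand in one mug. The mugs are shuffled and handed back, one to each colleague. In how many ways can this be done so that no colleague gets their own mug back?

44

Count assignments avoiding every fixed point. For any j of the 5 colleagues fixed to their own mug, the other 5−j can be arranged in (5−j)! ways.
By inclusion–exclusion this is Σ_{j=0}^{5} (−1)^j C(5,j)·(5−j)!.
Computing: 120 − 120 + 60 − 20 + 5 − 1 = 44.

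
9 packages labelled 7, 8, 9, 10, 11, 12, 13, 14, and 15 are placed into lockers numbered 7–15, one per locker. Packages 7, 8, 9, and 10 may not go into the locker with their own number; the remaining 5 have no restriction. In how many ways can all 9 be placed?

Let Aᵢ (for 7 ≤ i ≤ 10) be the placements that put package i in its forbidden locker. Any j of these fix j positions, leaving (9−j)! ways to fill the rest, and there are C(4,j) ways to pick which j.
By inclusion–exclusion, the number of valid placements is Σ_{j=0}^{4} (−1)^j C(4,j)·(9−j)!.
Computing: 362880 − 161280 + 30240 − 2880 + 120 = 229080.

229080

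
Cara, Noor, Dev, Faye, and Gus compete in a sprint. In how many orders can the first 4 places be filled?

This is an ordered selection of 4 from 5: P(5,4).
That gives 5 × 4 × 3 × 2 = 120.

120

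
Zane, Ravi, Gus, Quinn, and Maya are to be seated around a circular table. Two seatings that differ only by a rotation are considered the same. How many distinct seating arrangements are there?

24

Around a circle, 5 distinct people have 5!/5 = (4)! = 24 rotationally distinct seatings.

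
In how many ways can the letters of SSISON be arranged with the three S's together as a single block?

Treat the 3 copies of S as a single block. The multiset to arrange is then {SSS, I, N, O}, 4 items in all.
All 4 items are distinct, so there are (4)! = 24 arrangements.

24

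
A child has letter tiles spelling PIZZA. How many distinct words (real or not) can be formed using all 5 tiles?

Letter multiplicities in PIZZA: A×1, I×1, P×1, Z×2.
The number of distinct arrangements is 5!/(2!) = 120/2 = 60.

60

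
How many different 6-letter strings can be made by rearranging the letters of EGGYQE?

EGGYQE has 6 letters with E appearing twice and G appearing twice.
Dividing 6! = 720 by 2!·2! = 4 for the repeated letters gives 180.

180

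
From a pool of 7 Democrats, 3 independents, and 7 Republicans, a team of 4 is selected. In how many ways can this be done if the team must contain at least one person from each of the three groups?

Total 4-person selections from all 17: C(17,4) = 2380.
Selections missing a whole group: no Democrats → C(10,4) = 210; no independents → C(14,4) = 1001; no Republicans → C(10,4) = 210.
Add back selections omitting two groups (i.e. drawn from a single group): C(7,4) + C(3,4) + C(7,4) = 70.
By inclusion–exclusion: 2380 − 1421 + 70 = 1029.

1029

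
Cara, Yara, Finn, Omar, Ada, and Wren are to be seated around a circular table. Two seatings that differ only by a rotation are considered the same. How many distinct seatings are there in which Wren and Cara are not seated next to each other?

Without the restriction there are (5)! = 120 seatings.
Those with Wren next to Cara: fuse the pair into one unit and seat 5 units around a circle — 2·(4)! = 48.
Subtracting, 120 − 48 = 72.

72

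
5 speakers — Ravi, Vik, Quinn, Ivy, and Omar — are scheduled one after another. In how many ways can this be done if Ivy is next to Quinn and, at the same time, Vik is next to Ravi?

Treat {Ivy,Quinn} as one block (2 orders) and {Vik,Ravi} as another (2 orders).
That leaves 3 units to arrange: 2 × 2 × 3! = 4 × 6 = 24.

24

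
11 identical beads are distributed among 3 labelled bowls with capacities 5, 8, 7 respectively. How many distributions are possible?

41

Ignoring the caps, the number of non-negative solutions to x_1+…+x_3 = 11 is C(13,2) = 78.
Subtract solutions that violate a single cap (substitute x_i' = x_i − (cap_i+1)): x_1 ≥ 6 gives C(7,2) = 21; x_2 ≥ 9 gives C(4,2) = 6; x_3 ≥ 8 gives C(5,2) = 10. Together 37.
No two caps can be exceeded simultaneously, so the pair terms are all 0.
By inclusion–exclusion the count is 78 − 37 + 0 = 41.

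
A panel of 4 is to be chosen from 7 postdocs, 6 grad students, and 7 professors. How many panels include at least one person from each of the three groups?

Unrestricted: C(20,4) = 4845 ways to pick any 4 of the 20.
Selections missing a whole group: no postdocs → C(13,4) = 715; no grad students → C(14,4) = 1001; no professors → C(13,4) = 715.
Add back selections omitting two groups (i.e. drawn from a single group): C(7,4) + C(6,4) + C(7,4) = 85.
By inclusion–exclusion: 4845 − 2431 + 85 = 2499.

2499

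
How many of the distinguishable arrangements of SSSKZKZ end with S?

90

Fix S in the last position and arrange the remaining 6 letters.
Those 6 letters have K appearing twice, S appearing twice, and Z appearing twice, giving (6)!/(2!·2!·2!) = 90.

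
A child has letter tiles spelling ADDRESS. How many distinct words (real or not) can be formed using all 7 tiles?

ADDRESS has 7 letters with D appearing twice and S appearing twice.
So there are 7! / (2!·2!) = 1260 distinguishable arrangements.

1260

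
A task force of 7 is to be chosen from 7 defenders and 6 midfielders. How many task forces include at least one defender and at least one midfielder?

With no constraint there are C(13,7) = 1716 possible selections.
Subtract selections that omit an entire group: no defenders → C(6,7) = 0; no midfielders → C(7,7) = 1.
Both groups omitted at once is impossible, so 1716 − 1 = 1715.

1715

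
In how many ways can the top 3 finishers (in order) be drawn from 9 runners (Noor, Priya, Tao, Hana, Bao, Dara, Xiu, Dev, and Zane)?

This is an ordered selection of 3 from 9: P(9,3).
That gives 9 × 8 × 7 = 504.

504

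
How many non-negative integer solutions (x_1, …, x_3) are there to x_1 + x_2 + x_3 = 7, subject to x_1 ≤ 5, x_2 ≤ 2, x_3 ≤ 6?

By stars and bars, unrestricted non-negative solutions to x_1+…+x_3 = 7 number C(7+2,2) = 36.
Subtract solutions that violate a single cap (substitute x_i' = x_i − (cap_i+1)): x_1 ≥ 6 gives C(3,2) = 3; x_2 ≥ 3 gives C(6,2) = 15; x_3 ≥ 7 gives C(2,2) = 1. Together 19.
No two caps can be exceeded simultaneously, so the pair terms are all 0.
By inclusion–exclusion the count is 36 − 19 + 0 = 17.

17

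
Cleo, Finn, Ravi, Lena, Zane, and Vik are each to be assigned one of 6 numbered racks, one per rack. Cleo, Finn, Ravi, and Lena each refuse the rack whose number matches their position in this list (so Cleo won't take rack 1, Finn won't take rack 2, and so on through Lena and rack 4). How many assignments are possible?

Let Aᵢ (for 1 ≤ i ≤ 4) be the placements that put person i in their forbidden rack. Any j of these fix j positions, leaving (6−j)! ways to fill the rest, and there are C(4,j) ways to pick which j.
By inclusion–exclusion, the number of valid placements is Σ_{j=0}^{4} (−1)^j C(4,j)·(6−j)!.
Computing: 720 − 480 + 144 − 24 + 2 = 362.

362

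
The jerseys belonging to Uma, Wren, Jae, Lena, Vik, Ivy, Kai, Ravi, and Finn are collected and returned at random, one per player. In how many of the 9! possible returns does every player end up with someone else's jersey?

133496

This is the derangement count D_9: permutations of 9 items with no fixed point.
By inclusion–exclusion this is Σ_{j=0}^{9} (−1)^j C(9,j)·(9−j)!.
Computing: 362880 − 362880 + 181440 − 60480 + 15120 − 3024 + 504 − 72 + 9 − 1 = 133496.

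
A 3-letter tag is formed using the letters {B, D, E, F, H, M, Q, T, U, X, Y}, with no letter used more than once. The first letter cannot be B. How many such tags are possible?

900

The first letter has 11−1 = 10 choices (anything except B).
The remaining 2 letters are filled from the other 10 symbols without repetition: 10 × 9 = 90.
Total: 10 × 90 = 900.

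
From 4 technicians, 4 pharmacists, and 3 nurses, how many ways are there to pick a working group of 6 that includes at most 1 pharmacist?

91

Split by how many pharmacists are chosen (0 through 1).
Sum: C(4,0)·C(7,6) + C(4,1)·C(7,5) = 7 + 84 = 91.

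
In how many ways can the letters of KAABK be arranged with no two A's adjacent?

18

There are 5!/(2!·2!) = 30 arrangements of KAABK in total.
If the two A's are adjacent, glue them into one block, leaving 4 items to arrange: (4)!/(2!) = 12 ways.
Hence 30 − 12 = 18.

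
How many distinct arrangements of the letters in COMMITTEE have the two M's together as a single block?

Treat the 2 copies of M as a single block. The multiset to arrange is then {MM, C, E, E, I, O, T, T}, 8 items in all.
That gives (8)!/(2!·2!) = 10080 arrangements.

10080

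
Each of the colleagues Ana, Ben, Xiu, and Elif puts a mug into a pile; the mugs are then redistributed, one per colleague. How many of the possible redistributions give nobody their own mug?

9

This is the derangement count D_4: permutations of 4 items with no fixed point.
By inclusion–exclusion this is Σ_{j=0}^{4} (−1)^j C(4,j)·(4−j)!.
Computing: 24 − 24 + 12 − 4 + 1 = 9.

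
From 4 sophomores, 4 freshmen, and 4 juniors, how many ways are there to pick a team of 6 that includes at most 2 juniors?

672

Split by how many juniors are chosen (0 through 2).
Sum: C(4,0)·C(8,6) + C(4,1)·C(8,5) + C(4,2)·C(8,4) = 28 + 224 + 420 = 672.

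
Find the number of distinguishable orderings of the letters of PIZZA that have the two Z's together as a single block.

Treat the 2 copies of Z as a single block. The multiset to arrange is then {ZZ, A, I, P}, 4 items in all.
All 4 items are distinct, so there are (4)! = 24 arrangements.

24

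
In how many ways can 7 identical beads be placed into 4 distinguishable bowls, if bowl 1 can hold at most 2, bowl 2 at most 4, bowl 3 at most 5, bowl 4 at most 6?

Without the upper bounds there are C(10,3) = 120 ways to split 7 among 4 bowls.
Subtract solutions that violate a single cap (substitute x_i' = x_i − (cap_i+1)): x_1 ≥ 3 gives C(7,3) = 35; x_2 ≥ 5 gives C(5,3) = 10; x_3 ≥ 6 gives C(4,3) = 4; x_4 ≥ 7 gives C(3,3) = 1. Together 50.
No two caps can be exceeded simultaneously, so the pair terms are all 0.
By inclusion–exclusion the count is 120 − 50 + 0 = 70.

70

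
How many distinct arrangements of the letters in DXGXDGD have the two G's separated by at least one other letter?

There are 7!/(3!·2!·2!) = 210 arrangements of DXGXDGD in total.
If the two G's are adjacent, glue them into one block, leaving 6 items to arrange: (6)!/(3!·2!) = 60 ways.
Hence 210 − 60 = 150.

150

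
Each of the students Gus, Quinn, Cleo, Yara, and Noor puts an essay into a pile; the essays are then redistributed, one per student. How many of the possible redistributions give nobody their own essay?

This is the derangement count D_5: permutations of 5 items with no fixed point.
By inclusion–exclusion this is Σ_{j=0}^{5} (−1)^j C(5,j)·(5−j)!.
Computing: 120 − 120 + 60 − 20 + 5 − 1 = 44.

44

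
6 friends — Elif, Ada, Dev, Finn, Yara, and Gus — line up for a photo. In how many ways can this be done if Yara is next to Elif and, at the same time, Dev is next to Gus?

96

Treat {Yara,Elif} as one block (2 orders) and {Dev,Gus} as another (2 orders).
That leaves 4 units to arrange: 2 × 2 × 4! = 4 × 24 = 96.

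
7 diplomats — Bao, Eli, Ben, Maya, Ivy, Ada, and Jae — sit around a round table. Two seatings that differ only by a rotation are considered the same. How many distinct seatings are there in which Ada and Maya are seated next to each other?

Glue Ada and Maya into a block (2 internal orders). Seating 6 units around a circle gives (5)! arrangements.
So 2 × (5)! = 2 × 120 = 240.

240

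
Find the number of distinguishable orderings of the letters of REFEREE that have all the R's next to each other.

Treat the 2 copies of R as a single block. The multiset to arrange is then {RR, E, E, E, E, F}, 6 items in all.
That gives (6)!/(4!) = 30 arrangements.

30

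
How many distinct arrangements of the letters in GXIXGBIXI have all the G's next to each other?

1120

Treat the 2 copies of G as a single block. The multiset to arrange is then {GG, B, I, I, I, X, X, X}, 8 items in all.
That gives (8)!/(3!·3!) = 1120 arrangements.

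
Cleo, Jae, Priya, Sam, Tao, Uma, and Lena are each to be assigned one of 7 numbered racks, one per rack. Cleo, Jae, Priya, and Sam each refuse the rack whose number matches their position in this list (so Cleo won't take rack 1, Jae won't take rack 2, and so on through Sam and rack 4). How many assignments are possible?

Let Aᵢ (for 1 ≤ i ≤ 4) be the placements that put person i in their forbidden rack. Any j of these fix j positions, leaving (7−j)! ways to fill the rest, and there are C(4,j) ways to pick which j.
By inclusion–exclusion, the number of valid placements is Σ_{j=0}^{4} (−1)^j C(4,j)·(7−j)!.
Computing: 5040 − 2880 + 720 − 96 + 6 = 2790.

2790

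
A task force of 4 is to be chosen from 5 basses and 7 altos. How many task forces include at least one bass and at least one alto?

Total 4-person selections from all 12: C(12,4) = 495.
Subtract selections that omit an entire group: no basses → C(7,4) = 35; no altos → C(5,4) = 5.
Both groups omitted at once is impossible, so 495 − 40 = 455.

455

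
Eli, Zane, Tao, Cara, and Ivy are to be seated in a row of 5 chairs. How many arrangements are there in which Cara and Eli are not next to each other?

72

There are 5! = 120 arrangements in all. If Cara and Eli are adjacent, merging them into one block gives 2·(4)! = 48 arrangements.
So 120 − 48 = 72 arrangements keep them apart.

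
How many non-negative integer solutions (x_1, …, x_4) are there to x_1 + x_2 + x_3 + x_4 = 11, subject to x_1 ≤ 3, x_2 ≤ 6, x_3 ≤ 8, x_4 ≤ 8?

By stars and bars, unrestricted non-negative solutions to x_1+…+x_4 = 11 number C(11+3,3) = 364.
Subtract solutions that violate a single cap (substitute x_i' = x_i − (cap_i+1)): x_1 ≥ 4 gives C(10,3) = 120; x_2 ≥ 7 gives C(7,3) = 35; x_3 ≥ 9 gives C(5,3) = 10; x_4 ≥ 9 gives C(5,3) = 10. Together 175.
Add back pairs where two caps are both exceeded: 1 + 0 + 0 + 0 + 0 + 0 = 1.
By inclusion–exclusion the count is 364 − 175 + 1 = 190.

190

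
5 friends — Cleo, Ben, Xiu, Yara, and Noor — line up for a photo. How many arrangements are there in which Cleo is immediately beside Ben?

Glue Cleo and Ben into one block (2 internal orders), leaving 4 units to arrange in a row.
So the count is 2·(4)! = 48.

48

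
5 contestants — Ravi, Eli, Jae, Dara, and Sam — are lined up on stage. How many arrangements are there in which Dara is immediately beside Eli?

48

Treat {Dara, Eli} as a single unit. There are 4 units to order, and the pair itself can be ordered 2 ways.
That gives 2 × 4! = 2 × 24 = 48.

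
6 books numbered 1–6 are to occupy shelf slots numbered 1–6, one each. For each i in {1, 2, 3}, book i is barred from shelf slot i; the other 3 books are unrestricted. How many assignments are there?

426

Let Aᵢ (for i ∈ {1, 2, 3}) be the placements that put book i in its forbidden shelf slot. Any j of these fix j positions, leaving (6−j)! ways to fill the rest, and there are C(3,j) ways to pick which j.
By inclusion–exclusion, the number of valid placements is Σ_{j=0}^{3} (−1)^j C(3,j)·(6−j)!.
Computing: 720 − 360 + 72 − 6 = 426.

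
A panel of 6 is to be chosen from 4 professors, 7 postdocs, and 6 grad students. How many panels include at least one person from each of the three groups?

Unrestricted: C(17,6) = 12376 ways to pick any 6 of the 17.
Subtract selections that omit an entire group: no professors → C(13,6) = 1716; no postdocs → C(10,6) = 210; no grad students → C(11,6) = 462.
Add back selections omitting two groups (i.e. drawn from a single group): C(4,6) + C(7,6) + C(6,6) = 8.
By inclusion–exclusion: 12376 − 2388 + 8 = 9996.

9996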